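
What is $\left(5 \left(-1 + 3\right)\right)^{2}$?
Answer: $100$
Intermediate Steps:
$\left(5 \left(-1 + 3\right)\right)^{2} = \left(5 \cdot 2\right)^{2} = 10^{2} = 100$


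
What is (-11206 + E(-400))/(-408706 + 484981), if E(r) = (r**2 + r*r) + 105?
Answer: 308899/76275 ≈ 4.0498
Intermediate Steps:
E(r) = 105 + 2*r**2 (E(r) = (r**2 + r**2) + 105 = 2*r**2 + 105 = 105 + 2*r**2)
(-11206 + E(-400))/(-408706 + 484981) = (-11206 + (105 + 2*(-400)**2))/(-408706 + 484981) = (-11206 + (105 + 2*160000))/76275 = (-11206 + (105 + 320000))*(1/76275) = (-11206 + 320105)*(1/76275) = 308899*(1/76275) = 308899/76275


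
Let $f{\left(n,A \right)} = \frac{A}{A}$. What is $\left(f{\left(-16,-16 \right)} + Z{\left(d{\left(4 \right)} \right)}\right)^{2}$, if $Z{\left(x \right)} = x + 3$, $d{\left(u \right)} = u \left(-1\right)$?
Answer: $0$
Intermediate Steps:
$d{\left(u \right)} = - u$
$Z{\left(x \right)} = 3 + x$
$f{\left(n,A \right)} = 1$
$\left(f{\left(-16,-16 \right)} + Z{\left(d{\left(4 \right)} \right)}\right)^{2} = \left(1 + \left(3 - 4\right)\right)^{2} = \left(1 - 1\right)^{2} = 0^{2} = 0$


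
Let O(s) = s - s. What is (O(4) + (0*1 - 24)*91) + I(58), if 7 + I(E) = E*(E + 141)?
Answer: 9351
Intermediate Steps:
I(E) = -7 + E*(141 + E) (I(E) = -7 + E*(E + 141) = -7 + E*(141 + E))
O(s) = 0
(O(4) + (0*1 - 24)*91) + I(58) = (0 + (0*1 - 24)*91) + (-7 + 58² + 141*58) = (0 + (0 - 24)*91) + (-7 + 3364 + 8178) = (0 - 24*91) + 11535 = (0 - 2184) + 11535 = -2184 + 11535 = 9351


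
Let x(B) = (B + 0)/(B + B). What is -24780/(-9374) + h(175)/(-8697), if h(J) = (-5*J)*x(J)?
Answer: 219612785/81525678 ≈ 2.6938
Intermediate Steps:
x(B) = 1/2 (x(B) = B/((2*B)) = B*(1/(2*B)) = 1/2)
h(J) = -5*J/2 (h(J) = -5*J*(1/2) = -5*J/2)
-24780/(-9374) + h(175)/(-8697) = -24780/(-9374) - 5/2*175/(-8697) = -24780*(-1/9374) - 875/2*(-1/8697) = 12390/4687 + 875/17394 = 219612785/81525678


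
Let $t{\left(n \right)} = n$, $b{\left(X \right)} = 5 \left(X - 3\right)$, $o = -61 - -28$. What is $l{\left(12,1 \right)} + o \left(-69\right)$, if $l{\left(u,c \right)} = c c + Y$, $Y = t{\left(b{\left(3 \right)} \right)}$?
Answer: $2278$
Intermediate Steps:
$o = -33$ ($o = -61 + 28 = -33$)
$b{\left(X \right)} = -15 + 5 X$ ($b{\left(X \right)} = 5 \left(-3 + X\right) = -15 + 5 X$)
$Y = 0$ ($Y = -15 + 5 \cdot 3 = -15 + 15 = 0$)
$l{\left(u,c \right)} = c^{2}$ ($l{\left(u,c \right)} = c c + 0 = c^{2} + 0 = c^{2}$)
$l{\left(12,1 \right)} + o \left(-69\right) = 1^{2} - -2277 = 1 + 2277 = 2278$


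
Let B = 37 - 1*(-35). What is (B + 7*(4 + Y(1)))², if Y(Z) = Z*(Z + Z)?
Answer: 12996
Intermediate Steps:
Y(Z) = 2*Z² (Y(Z) = Z*(2*Z) = 2*Z²)
B = 72 (B = 37 + 35 = 72)
(B + 7*(4 + Y(1)))² = (72 + 7*(4 + 2*1²))² = (72 + 7*(4 + 2*1))² = (72 + 7*(4 + 2))² = (72 + 7*6)² = (72 + 42)² = 114² = 12996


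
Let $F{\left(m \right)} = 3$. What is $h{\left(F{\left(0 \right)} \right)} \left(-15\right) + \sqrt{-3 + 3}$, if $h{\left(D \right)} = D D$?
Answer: $-135$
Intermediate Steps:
$h{\left(D \right)} = D^{2}$
$h{\left(F{\left(0 \right)} \right)} \left(-15\right) + \sqrt{-3 + 3} = 3^{2} \left(-15\right) + \sqrt{-3 + 3} = 9 \left(-15\right) + \sqrt{0} = -135 + 0 = -135$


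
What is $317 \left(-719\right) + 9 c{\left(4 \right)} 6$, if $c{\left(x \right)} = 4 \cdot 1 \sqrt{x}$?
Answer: $-227491$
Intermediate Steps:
$c{\left(x \right)} = 4 \sqrt{x}$
$317 \left(-719\right) + 9 c{\left(4 \right)} 6 = 317 \left(-719\right) + 9 \cdot 4 \sqrt{4} \cdot 6 = -227923 + 9 \cdot 4 \cdot 2 \cdot 6 = -227923 + 9 \cdot 8 \cdot 6 = -227923 + 72 \cdot 6 = -227923 + 432 = -227491$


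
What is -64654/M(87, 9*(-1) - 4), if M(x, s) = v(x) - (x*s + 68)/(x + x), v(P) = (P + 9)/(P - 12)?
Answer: -281244900/32143 ≈ -8749.8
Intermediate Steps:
v(P) = (9 + P)/(-12 + P)
M(x, s) = (9 + x)/(-12 + x) - (68 + s*x)/(2*x) (M(x, s) = (9 + x)/(-12 + x) - (x*s + 68)/(x + x) = (9 + x)/(-12 + x) - (s*x + 68)/(2*x) = (9 + x)/(-12 + x) - (68 + s*x)*1/(2*x) = (9 + x)/(-12 + x) - (68 + s*x)/(2*x))
-64654/M(87, 9*(-1) - 4) = -64654/(-34/87 - (9*(-1) - 4)/2 + (9 + 87)/(-12 + 87)) = -64654/(-34*1/87 - (-9 - 4)/2 + 96/75) = -64654/(-34/87 - ½*(-13) + (1/75)*96) = -64654/(-34/87 + 13/2 + 32/25) = -64654/32143/4350 = -64654*4350/32143 = -281244900/32143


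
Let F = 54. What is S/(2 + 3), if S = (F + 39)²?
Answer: 8649/5 ≈ 1729.8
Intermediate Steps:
S = 8649 (S = (54 + 39)² = 93² = 8649)
S/(2 + 3) = 8649/(2 + 3) = 8649/5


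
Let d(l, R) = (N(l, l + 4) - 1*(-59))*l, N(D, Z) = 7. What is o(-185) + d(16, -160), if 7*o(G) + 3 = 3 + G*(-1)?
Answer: 7577/7 ≈ 1082.4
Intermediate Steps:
d(l, R) = 66*l (d(l, R) = (7 - 1*(-59))*l = (7 + 59)*l = 66*l)
o(G) = -G/7 (o(G) = -3/7 + (3 + G*(-1))/7 = -3/7 + (3 - G)/7 = -3/7 + (3/7 - G/7) = -G/7)
o(-185) + d(16, -160) = -1/7*(-185) + 66*16 = 185/7 + 1056 = 7577/7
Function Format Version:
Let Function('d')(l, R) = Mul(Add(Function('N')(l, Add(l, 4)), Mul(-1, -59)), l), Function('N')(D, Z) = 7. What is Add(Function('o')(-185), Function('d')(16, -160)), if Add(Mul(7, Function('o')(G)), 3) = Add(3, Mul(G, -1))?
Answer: Rational(7577, 7) ≈ 1082.4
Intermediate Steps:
Function('d')(l, R) = Mul(66, l) (Function('d')(l, R) = Mul(Add(7, Mul(-1, -59)), l) = Mul(Add(7, 59), l) = Mul(66, l))
Function('o')(G) = Mul(Rational(-1, 7), G) (Function('o')(G) = Add(Rational(-3, 7), Mul(Rational(1, 7), Add(3, Mul(G, -1)))) = Add(Rational(-3, 7), Mul(Rational(1, 7), Add(3, Mul(-1, G)))) = Add(Rational(-3, 7), Add(Rational(3, 7), Mul(Rational(-1, 7), G))) = Mul(Rational(-1, 7), G))
Add(Function('o')(-185), Function('d')(16, -160)) = Add(Mul(Rational(-1, 7), -185), Mul(66, 16)) = Add(Rational(185, 7), 1056) = Rational(7577, 7)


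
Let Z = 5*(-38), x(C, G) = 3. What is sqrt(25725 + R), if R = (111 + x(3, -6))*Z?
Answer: sqrt(4065) ≈ 63.757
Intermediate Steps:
Z = -190
R = -21660 (R = (111 + 3)*(-190) = 114*(-190) = -21660)
sqrt(25725 + R) = sqrt(25725 - 21660) = sqrt(4065)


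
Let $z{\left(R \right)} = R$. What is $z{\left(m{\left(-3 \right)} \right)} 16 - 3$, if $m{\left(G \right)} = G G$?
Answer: $141$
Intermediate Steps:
$m{\left(G \right)} = G^{2}$
$z{\left(m{\left(-3 \right)} \right)} 16 - 3 = \left(-3\right)^{2} \cdot 16 - 3 = 9 \cdot 16 - 3 = 144 - 3 = 141$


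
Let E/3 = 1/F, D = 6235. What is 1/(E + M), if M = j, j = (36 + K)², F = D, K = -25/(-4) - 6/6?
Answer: 99760/169747923 ≈ 0.00058770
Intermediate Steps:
K = 21/4 (K = -25*(-¼) - 6*⅙ = 25/4 - 1 = 21/4 ≈ 5.2500)
F = 6235
E = 3/6235 ≈ 0.00048115
j = 27225/16 (j = (36 + 21/4)² = (165/4)² = 27225/16 ≈ 1701.6)
M = 27225/16 ≈ 1701.6
1/(E + M) = 1/(3/6235 + 27225/16) = 1/(169747923/99760) = 99760/169747923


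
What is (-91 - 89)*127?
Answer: -22860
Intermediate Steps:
(-91 - 89)*127 = -180*127 = -22860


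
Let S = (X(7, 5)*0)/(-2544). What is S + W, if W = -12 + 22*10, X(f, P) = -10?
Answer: 208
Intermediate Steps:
S = 0 (S = -10*0/(-2544) = 0*(-1/2544) = 0)
W = 208 (W = -12 + 220 = 208)
S + W = 0 + 208 = 208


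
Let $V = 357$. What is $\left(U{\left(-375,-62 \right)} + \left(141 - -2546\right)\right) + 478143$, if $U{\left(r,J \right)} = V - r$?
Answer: $481562$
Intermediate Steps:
$U{\left(r,J \right)} = 357 - r$
$\left(U{\left(-375,-62 \right)} + \left(141 - -2546\right)\right) + 478143 = \left(\left(357 - -375\right) + \left(141 - -2546\right)\right) + 478143 = \left(\left(357 + 375\right) + \left(141 + 2546\right)\right) + 478143 = \left(732 + 2687\right) + 478143 = 3419 + 478143 = 481562$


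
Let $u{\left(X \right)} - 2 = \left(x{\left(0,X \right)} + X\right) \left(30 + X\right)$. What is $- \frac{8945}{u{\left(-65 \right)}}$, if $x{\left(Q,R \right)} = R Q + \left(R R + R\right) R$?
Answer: $- \frac{8945}{9466277} \approx -0.00094493$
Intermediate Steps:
$x{\left(Q,R \right)} = Q R + R \left(R + R^{2}\right)$ ($x{\left(Q,R \right)} = Q R + \left(R^{2} + R\right) R = Q R + \left(R + R^{2}\right) R = Q R + R \left(R + R^{2}\right)$)
$u{\left(X \right)} = 2 + \left(30 + X\right) \left(X + X \left(X + X^{2}\right)\right)$ ($u{\left(X \right)} = 2 + \left(X \left(0 + X + X^{2}\right) + X\right) \left(30 + X\right) = 2 + \left(X \left(X + X^{2}\right) + X\right) \left(30 + X\right) = 2 + \left(X + X \left(X + X^{2}\right)\right) \left(30 + X\right) = 2 + \left(30 + X\right) \left(X + X \left(X + X^{2}\right)\right)$)
$- \frac{8945}{u{\left(-65 \right)}} = - \frac{8945}{2 + \left(-65\right)^{4} + 30 \left(-65\right) + 31 \left(-65\right)^{2} + 31 \left(-65\right)^{3}} = - \frac{8945}{2 + 17850625 - 1950 + 31 \cdot 4225 + 31 \left(-274625\right)} = - \frac{8945}{2 + 17850625 - 1950 + 130975 - 8513375} = - \frac{8945}{9466277}$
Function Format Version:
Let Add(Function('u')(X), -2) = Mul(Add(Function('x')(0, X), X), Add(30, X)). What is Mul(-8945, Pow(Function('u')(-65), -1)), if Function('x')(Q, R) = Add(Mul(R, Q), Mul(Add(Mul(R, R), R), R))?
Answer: Rational(-8945, 9466277) ≈ -0.00094493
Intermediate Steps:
Function('x')(Q, R) = Add(Mul(Q, R), Mul(R, Add(R, Pow(R, 2)))) (Function('x')(Q, R) = Add(Mul(Q, R), Mul(Add(Pow(R, 2), R), R)) = Add(Mul(Q, R), Mul(Add(R, Pow(R, 2)), R)) = Add(Mul(Q, R), Mul(R, Add(R, Pow(R, 2)))))
Function('u')(X) = Add(2, Mul(Add(30, X), Add(X, Mul(X, Add(X, Pow(X, 2)))))) (Function('u')(X) = Add(2, Mul(Add(Mul(X, Add(0, X, Pow(X, 2))), X), Add(30, X))) = Add(2, Mul(Add(Mul(X, Add(X, Pow(X, 2))), X), Add(30, X))) = Add(2, Mul(Add(X, Mul(X, Add(X, Pow(X, 2)))), Add(30, X))) = Add(2, Mul(Add(30, X), Add(X, Mul(X, Add(X, Pow(X, 2)))))))
Mul(-8945, Pow(Function('u')(-65), -1)) = Mul(-8945, Pow(Add(2, Pow(-65, 4), Mul(30, -65), Mul(31, Pow(-65, 2)), Mul(31, Pow(-65, 3))), -1)) = Mul(-8945, Pow(Add(2, 17850625, -1950, Mul(31, 4225), Mul(31, -274625)), -1)) = Mul(-8945, Pow(Add(2, 17850625, -1950, 130975, -8513375), -1)) = Mul(-8945, Pow(9466277, -1)) = Mul(-8945, Rational(1, 9466277)) = Rational(-8945, 9466277)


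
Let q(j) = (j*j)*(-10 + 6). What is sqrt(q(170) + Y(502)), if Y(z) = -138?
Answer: 7*I*sqrt(2362) ≈ 340.2*I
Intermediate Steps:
q(j) = -4*j**2 (q(j) = j**2*(-4) = -4*j**2)
sqrt(q(170) + Y(502)) = sqrt(-4*170**2 - 138) = sqrt(-4*28900 - 138) = sqrt(-115600 - 138) = sqrt(-115738) = 7*I*sqrt(2362)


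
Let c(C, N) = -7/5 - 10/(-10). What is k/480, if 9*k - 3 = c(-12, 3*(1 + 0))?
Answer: 13/21600 ≈ 0.00060185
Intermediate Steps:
c(C, N) = -⅖ (c(C, N) = -7*⅕ - 10*(-⅒) = -7/5 + 1 = -⅖)
k = 13/45 (k = ⅓ + (⅑)*(-⅖) = ⅓ - 2/45 = 13/45 ≈ 0.28889)
k/480 = (13/45)/480 = (13/45)*(1/480) = 13/21600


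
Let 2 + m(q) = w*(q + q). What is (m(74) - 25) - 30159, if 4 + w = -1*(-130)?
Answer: -11538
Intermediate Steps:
w = 126 (w = -4 - 1*(-130) = -4 + 130 = 126)
m(q) = -2 + 252*q (m(q) = -2 + 126*(q + q) = -2 + 126*(2*q) = -2 + 252*q)
(m(74) - 25) - 30159 = ((-2 + 252*74) - 25) - 30159 = ((-2 + 18648) - 25) - 30159 = (18646 - 25) - 30159 = 18621 - 30159 = -11538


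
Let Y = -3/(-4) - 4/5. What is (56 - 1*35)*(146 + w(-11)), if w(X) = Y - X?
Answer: 65919/20 ≈ 3295.9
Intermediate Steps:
Y = -1/20 (Y = -3*(-¼) - 4*⅕ = ¾ - ⅘ = -1/20 ≈ -0.050000)
w(X) = -1/20 - X
(56 - 1*35)*(146 + w(-11)) = (56 - 1*35)*(146 + (-1/20 - 1*(-11))) = (56 - 35)*(146 + (-1/20 + 11)) = 21*(146 + 219/20) = 21*(3139/20) = 65919/20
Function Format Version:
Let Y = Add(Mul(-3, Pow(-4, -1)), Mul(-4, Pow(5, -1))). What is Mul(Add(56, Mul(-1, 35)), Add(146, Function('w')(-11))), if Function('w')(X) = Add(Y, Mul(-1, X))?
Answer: Rational(65919, 20) ≈ 3295.9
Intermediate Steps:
Y = Rational(-1, 20) (Y = Add(Mul(-3, Rational(-1, 4)), Mul(-4, Rational(1, 5))) = Add(Rational(3, 4), Rational(-4, 5)) = Rational(-1, 20) ≈ -0.050000)
Function('w')(X) = Add(Rational(-1, 20), Mul(-1, X))
Mul(Add(56, Mul(-1, 35)), Add(146, Function('w')(-11))) = Mul(Add(56, Mul(-1, 35)), Add(146, Add(Rational(-1, 20), Mul(-1, -11)))) = Mul(Add(56, -35), Add(146, Add(Rational(-1, 20), 11))) = Mul(21, Add(146, Rational(219, 20))) = Mul(21, Rational(3139, 20)) = Rational(65919, 20)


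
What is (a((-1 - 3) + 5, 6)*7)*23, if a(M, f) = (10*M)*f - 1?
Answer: 9499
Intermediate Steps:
a(M, f) = -1 + 10*M*f (a(M, f) = 10*M*f - 1 = -1 + 10*M*f)
(a((-1 - 3) + 5, 6)*7)*23 = ((-1 + 10*((-1 - 3) + 5)*6)*7)*23 = ((-1 + 10*(-4 + 5)*6)*7)*23 = ((-1 + 10*1*6)*7)*23 = ((-1 + 60)*7)*23 = (59*7)*23 = 413*23 = 9499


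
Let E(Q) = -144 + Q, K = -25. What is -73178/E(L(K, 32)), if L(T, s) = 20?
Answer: 36589/62 ≈ 590.15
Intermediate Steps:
-73178/E(L(K, 32)) = -73178/(-144 + 20) = -73178/(-124) = -73178*(-1/124) = 36589/62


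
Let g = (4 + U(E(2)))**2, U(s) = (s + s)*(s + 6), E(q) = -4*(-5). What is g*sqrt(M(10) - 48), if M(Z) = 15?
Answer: 1089936*I*sqrt(33) ≈ 6.2612e+6*I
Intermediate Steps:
E(q) = 20
U(s) = 2*s*(6 + s) (U(s) = (2*s)*(6 + s) = 2*s*(6 + s))
g = 1089936 (g = (4 + 2*20*(6 + 20))**2 = (4 + 2*20*26)**2 = (4 + 1040)**2 = 1044**2 = 1089936)
g*sqrt(M(10) - 48) = 1089936*sqrt(15 - 48) = 1089936*sqrt(-33) = 1089936*(I*sqrt(33)) = 1089936*I*sqrt(33)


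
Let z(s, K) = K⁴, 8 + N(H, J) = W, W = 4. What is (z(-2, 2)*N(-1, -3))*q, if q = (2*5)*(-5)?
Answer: 3200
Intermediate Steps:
N(H, J) = -4 (N(H, J) = -8 + 4 = -4)
q = -50 (q = 10*(-5) = -50)
(z(-2, 2)*N(-1, -3))*q = (2⁴*(-4))*(-50) = (16*(-4))*(-50) = -64*(-50) = 3200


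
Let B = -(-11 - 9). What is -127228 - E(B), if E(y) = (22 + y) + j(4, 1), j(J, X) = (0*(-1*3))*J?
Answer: -127270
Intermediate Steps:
B = 20 (B = -1*(-20) = 20)
j(J, X) = 0 (j(J, X) = (0*(-3))*J = 0*J = 0)
E(y) = 22 + y (E(y) = (22 + y) + 0 = 22 + y)
-127228 - E(B) = -127228 - (22 + 20) = -127228 - 1*42 = -127228 - 42 = -127270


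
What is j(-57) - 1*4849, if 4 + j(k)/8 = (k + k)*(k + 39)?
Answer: 11535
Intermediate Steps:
j(k) = -32 + 16*k*(39 + k) (j(k) = -32 + 8*((k + k)*(k + 39)) = -32 + 8*((2*k)*(39 + k)) = -32 + 8*(2*k*(39 + k)) = -32 + 16*k*(39 + k))
j(-57) - 1*4849 = (-32 + 16*(-57)² + 624*(-57)) - 1*4849 = (-32 + 16*3249 - 35568) - 4849 = (-32 + 51984 - 35568) - 4849 = 16384 - 4849 = 11535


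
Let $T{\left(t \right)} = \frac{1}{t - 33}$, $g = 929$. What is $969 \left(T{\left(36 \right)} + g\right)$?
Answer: $900524$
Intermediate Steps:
$T{\left(t \right)} = \frac{1}{-33 + t}$
$969 \left(T{\left(36 \right)} + g\right) = 969 \left(\frac{1}{-33 + 36} + 929\right) = 969 \left(\frac{1}{3} + 929\right) = 969 \cdot \frac{2788}{3} = 900524$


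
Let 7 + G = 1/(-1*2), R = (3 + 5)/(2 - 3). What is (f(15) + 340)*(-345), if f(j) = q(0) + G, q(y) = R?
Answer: -223905/2 ≈ -1.1195e+5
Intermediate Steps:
R = -8 (R = 8/(-1) = 8*(-1) = -8)
q(y) = -8
G = -15/2 (G = -7 + 1/(-1*2) = -7 + 1/(-2) = -7 - ½ = -15/2 ≈ -7.5000)
f(j) = -31/2 (f(j) = -8 - 15/2 = -31/2)
(f(15) + 340)*(-345) = (-31/2 + 340)*(-345) = (649/2)*(-345) = -223905/2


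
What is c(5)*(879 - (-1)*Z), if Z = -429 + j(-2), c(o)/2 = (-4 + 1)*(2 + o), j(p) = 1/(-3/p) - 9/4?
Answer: -37667/2 ≈ -18834.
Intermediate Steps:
j(p) = -9/4 - p/3 (j(p) = 1*(-p/3) - 9*¼ = -p/3 - 9/4 = -9/4 - p/3)
c(o) = -12 - 6*o (c(o) = 2*((-4 + 1)*(2 + o)) = 2*(-3*(2 + o)) = 2*(-6 - 3*o) = -12 - 6*o)
Z = -5167/12 (Z = -429 + (-9/4 - ⅓*(-2)) = -429 + (-9/4 + ⅔) = -429 - 19/12 = -5167/12 ≈ -430.58)
c(5)*(879 - (-1)*Z) = (-12 - 6*5)*(879 - (-1)*(-5167)/12) = (-12 - 30)*(879 - 1*5167/12) = -42*(879 - 5167/12) = -42*5381/12 = -37667/2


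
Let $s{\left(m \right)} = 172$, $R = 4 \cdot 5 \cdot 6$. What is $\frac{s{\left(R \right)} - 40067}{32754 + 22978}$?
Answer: $- \frac{39895}{55732} \approx -0.71584$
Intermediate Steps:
$R = 120$ ($R = 20 \cdot 6 = 120$)
$\frac{s{\left(R \right)} - 40067}{32754 + 22978} = \frac{172 - 40067}{32754 + 22978} = \frac{172 - 40067}{55732} = \left(172 - 40067\right) \frac{1}{55732} = \left(-39895\right) \frac{1}{55732} = - \frac{39895}{55732}$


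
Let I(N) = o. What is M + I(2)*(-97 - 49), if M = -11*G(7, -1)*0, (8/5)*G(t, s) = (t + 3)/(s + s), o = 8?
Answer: -1168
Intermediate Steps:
I(N) = 8
G(t, s) = 5*(3 + t)/(16*s) (G(t, s) = 5*((t + 3)/(s + s))/8 = 5*((3 + t)/((2*s)))/8 = 5*((3 + t)*(1/(2*s)))/8 = 5*((3 + t)/(2*s))/8 = 5*(3 + t)/(16*s))
M = 0 (M = -55*(3 + 7)/(16*(-1))*0 = -55*(-1)*10/16*0 = -11*(-25/8)*0 = (275/8)*0 = 0)
M + I(2)*(-97 - 49) = 0 + 8*(-97 - 49) = 0 + 8*(-146) = 0 - 1168 = -1168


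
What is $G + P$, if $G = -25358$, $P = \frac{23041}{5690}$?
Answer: $- \frac{144263979}{5690} \approx -25354.0$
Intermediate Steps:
$P = \frac{23041}{5690}$ ($P = 23041 \cdot \frac{1}{5690} = \frac{23041}{5690} \approx 4.0494$)
$G + P = -25358 + \frac{23041}{5690} = - \frac{144263979}{5690}$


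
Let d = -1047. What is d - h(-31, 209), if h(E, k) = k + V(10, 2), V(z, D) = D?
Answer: -1258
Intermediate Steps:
h(E, k) = 2 + k (h(E, k) = k + 2 = 2 + k)
d - h(-31, 209) = -1047 - (2 + 209) = -1047 - 1*211 = -1047 - 211 = -1258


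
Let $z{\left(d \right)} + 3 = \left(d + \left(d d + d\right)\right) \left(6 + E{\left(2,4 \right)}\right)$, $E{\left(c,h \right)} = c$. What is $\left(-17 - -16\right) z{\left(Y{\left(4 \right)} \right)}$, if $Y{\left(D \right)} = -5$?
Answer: $-117$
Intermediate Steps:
$z{\left(d \right)} = -3 + 8 d^{2} + 16 d$ ($z{\left(d \right)} = -3 + \left(d + \left(d d + d\right)\right) \left(6 + 2\right) = -3 + \left(d + \left(d^{2} + d\right)\right) 8 = -3 + \left(d + \left(d + d^{2}\right)\right) 8 = -3 + \left(d^{2} + 2 d\right) 8 = -3 + \left(8 d^{2} + 16 d\right) = -3 + 8 d^{2} + 16 d$)
$\left(-17 - -16\right) z{\left(Y{\left(4 \right)} \right)} = \left(-17 - -16\right) \left(-3 + 8 \left(-5\right)^{2} + 16 \left(-5\right)\right) = \left(-17 + 16\right) \left(-3 + 8 \cdot 25 - 80\right) = - (-3 + 200 - 80) = \left(-1\right) 117 = -117$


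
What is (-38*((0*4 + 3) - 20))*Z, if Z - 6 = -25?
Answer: -12274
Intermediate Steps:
Z = -19 (Z = 6 - 25 = -19)
(-38*((0*4 + 3) - 20))*Z = -38*((0*4 + 3) - 20)*(-19) = -38*((0 + 3) - 20)*(-19) = -38*(3 - 20)*(-19) = -38*(-17)*(-19) = 646*(-19) = -12274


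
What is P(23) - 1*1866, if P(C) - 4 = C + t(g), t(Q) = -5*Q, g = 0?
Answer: -1839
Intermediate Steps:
P(C) = 4 + C (P(C) = 4 + (C - 5*0) = 4 + (C + 0) = 4 + C)
P(23) - 1*1866 = (4 + 23) - 1*1866 = 27 - 1866 = -1839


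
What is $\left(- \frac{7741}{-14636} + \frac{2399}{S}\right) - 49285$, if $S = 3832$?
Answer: $- \frac{691022985261}{14021288} \approx -49284.0$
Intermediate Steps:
$\left(- \frac{7741}{-14636} + \frac{2399}{S}\right) - 49285 = \left(- \frac{7741}{-14636} + \frac{2399}{3832}\right) - 49285 = \left(\left(-7741\right) \left(- \frac{1}{14636}\right) + 2399 \cdot \frac{1}{3832}\right) - 49285 = \left(\frac{7741}{14636} + \frac{2399}{3832}\right) - 49285 = \frac{16193819}{14021288} - 49285 = - \frac{691022985261}{14021288}$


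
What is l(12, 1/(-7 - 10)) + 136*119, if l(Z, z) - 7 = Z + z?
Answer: 275450/17 ≈ 16203.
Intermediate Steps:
l(Z, z) = 7 + Z + z (l(Z, z) = 7 + (Z + z) = 7 + Z + z)
l(12, 1/(-7 - 10)) + 136*119 = (7 + 12 + 1/(-7 - 10)) + 136*119 = (7 + 12 + 1/(-17)) + 16184 = (7 + 12 - 1/17) + 16184 = 322/17 + 16184 = 275450/17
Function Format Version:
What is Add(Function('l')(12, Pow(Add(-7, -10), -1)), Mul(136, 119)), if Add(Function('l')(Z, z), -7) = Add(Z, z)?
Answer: Rational(275450, 17) ≈ 16203.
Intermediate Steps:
Function('l')(Z, z) = Add(7, Z, z) (Function('l')(Z, z) = Add(7, Add(Z, z)) = Add(7, Z, z))
Add(Function('l')(12, Pow(Add(-7, -10), -1)), Mul(136, 119)) = Add(Add(7, 12, Pow(Add(-7, -10), -1)), Mul(136, 119)) = Add(Add(7, 12, Pow(-17, -1)), 16184) = Add(Add(7, 12, Rational(-1, 17)), 16184) = Add(Rational(322, 17), 16184) = Rational(275450, 17)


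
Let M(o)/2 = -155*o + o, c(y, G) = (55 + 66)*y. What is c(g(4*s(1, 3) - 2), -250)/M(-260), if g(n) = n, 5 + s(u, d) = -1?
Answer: -11/280 ≈ -0.039286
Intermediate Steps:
s(u, d) = -6 (s(u, d) = -5 - 1 = -6)
c(y, G) = 121*y
M(o) = -308*o (M(o) = 2*(-155*o + o) = 2*(-154*o) = -308*o)
c(g(4*s(1, 3) - 2), -250)/M(-260) = (121*(4*(-6) - 2))/((-308*(-260))) = (121*(-24 - 2))/80080 = (121*(-26))*(1/80080) = -3146*1/80080 = -11/280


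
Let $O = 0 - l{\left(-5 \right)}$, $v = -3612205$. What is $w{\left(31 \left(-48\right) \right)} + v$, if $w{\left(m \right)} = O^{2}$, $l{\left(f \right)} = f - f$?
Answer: $-3612205$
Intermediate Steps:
$l{\left(f \right)} = 0$
$O = 0$ ($O = 0 - 0 = 0 + 0 = 0$)
$w{\left(m \right)} = 0$ ($w{\left(m \right)} = 0^{2} = 0$)
$w{\left(31 \left(-48\right) \right)} + v = 0 - 3612205 = -3612205$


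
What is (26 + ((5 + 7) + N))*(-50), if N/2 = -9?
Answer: -1000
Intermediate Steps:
N = -18 (N = 2*(-9) = -18)
(26 + ((5 + 7) + N))*(-50) = (26 + ((5 + 7) - 18))*(-50) = (26 + (12 - 18))*(-50) = (26 - 6)*(-50) = 20*(-50) = -1000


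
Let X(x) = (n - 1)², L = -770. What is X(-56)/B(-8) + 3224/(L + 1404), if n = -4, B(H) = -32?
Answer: 43659/10144 ≈ 4.3039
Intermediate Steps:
X(x) = 25 (X(x) = (-4 - 1)² = (-5)² = 25)
X(-56)/B(-8) + 3224/(L + 1404) = 25/(-32) + 3224/(-770 + 1404) = 25*(-1/32) + 3224/634 = -25/32 + 3224*(1/634) = -25/32 + 1612/317 = 43659/10144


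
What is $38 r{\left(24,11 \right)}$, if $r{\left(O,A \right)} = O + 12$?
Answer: $1368$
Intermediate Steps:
$r{\left(O,A \right)} = 12 + O$
$38 r{\left(24,11 \right)} = 38 \left(12 + 24\right) = 38 \cdot 36 = 1368$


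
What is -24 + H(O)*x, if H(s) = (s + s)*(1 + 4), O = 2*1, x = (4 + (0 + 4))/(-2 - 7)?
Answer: -376/9 ≈ -41.778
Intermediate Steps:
x = -8/9 (x = (4 + 4)/(-9) = 8*(-⅑) = -8/9 ≈ -0.88889)
O = 2
H(s) = 10*s (H(s) = (2*s)*5 = 10*s)
-24 + H(O)*x = -24 + (10*2)*(-8/9) = -24 + 20*(-8/9) = -24 - 160/9 = -376/9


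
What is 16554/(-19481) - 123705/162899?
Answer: -464229741/288494129 ≈ -1.6091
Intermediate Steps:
16554/(-19481) - 123705/162899 = 16554*(-1/19481) - 123705*1/162899 = -16554/19481 - 123705/162899 = -464229741/288494129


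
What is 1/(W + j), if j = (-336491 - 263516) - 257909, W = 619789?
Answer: -1/238127 ≈ -4.1994e-6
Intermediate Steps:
j = -857916 (j = -600007 - 257909 = -857916)
1/(W + j) = 1/(619789 - 857916) = 1/(-238127) = -1/238127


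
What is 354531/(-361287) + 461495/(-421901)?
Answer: -105436375832/50809115529 ≈ -2.0751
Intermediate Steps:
354531/(-361287) + 461495/(-421901) = 354531*(-1/361287) + 461495*(-1/421901) = -118177/120429 - 461495/421901 = -105436375832/50809115529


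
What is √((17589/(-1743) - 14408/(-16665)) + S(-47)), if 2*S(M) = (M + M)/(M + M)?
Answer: I*√3272432728966170/19364730 ≈ 2.9541*I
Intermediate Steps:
S(M) = ½ (S(M) = ((M + M)/(M + M))/2 = ((2*M)/((2*M)))/2 = ((2*M)*(1/(2*M)))/2 = (½)*1 = ½)
√((17589/(-1743) - 14408/(-16665)) + S(-47)) = √((17589/(-1743) - 14408/(-16665)) + ½) = √((17589*(-1/1743) - 14408*(-1/16665)) + ½) = √((-5863/581 + 14408/16665) + ½) = √(-89335847/9682365 + ½) = √(-168989329/19364730) = I*√3272432728966170/19364730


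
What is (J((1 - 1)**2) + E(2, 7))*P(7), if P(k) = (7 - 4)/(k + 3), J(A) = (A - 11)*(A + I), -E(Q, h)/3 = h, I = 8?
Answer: -327/10 ≈ -32.700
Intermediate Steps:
E(Q, h) = -3*h
J(A) = (-11 + A)*(8 + A) (J(A) = (A - 11)*(A + 8) = (-11 + A)*(8 + A))
P(k) = 3/(3 + k)
(J((1 - 1)**2) + E(2, 7))*P(7) = ((-88 + ((1 - 1)**2)**2 - 3*(1 - 1)**2) - 3*7)*(3/(3 + 7)) = ((-88 + (0**2)**2 - 3*0**2) - 21)*(3/10) = ((-88 + 0**2 - 3*0) - 21)*(3*(1/10)) = ((-88 + 0 + 0) - 21)*(3/10) = (-88 - 21)*(3/10) = -109*3/10 = -327/10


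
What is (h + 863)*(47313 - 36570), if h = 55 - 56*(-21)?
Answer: 22495842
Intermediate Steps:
h = 1231 (h = 55 + 1176 = 1231)
(h + 863)*(47313 - 36570) = (1231 + 863)*(47313 - 36570) = 2094*10743 = 22495842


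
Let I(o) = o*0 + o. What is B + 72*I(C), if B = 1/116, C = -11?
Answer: -91871/116 ≈ -791.99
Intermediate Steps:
B = 1/116 ≈ 0.0086207
I(o) = o (I(o) = 0 + o = o)
B + 72*I(C) = 1/116 + 72*(-11) = 1/116 - 792 = -91871/116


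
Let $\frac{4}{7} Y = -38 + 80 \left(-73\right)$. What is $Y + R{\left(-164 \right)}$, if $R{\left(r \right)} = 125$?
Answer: $- \frac{20323}{2} \approx -10162.0$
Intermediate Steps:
$Y = - \frac{20573}{2}$ ($Y = \frac{7 \left(-38 + 80 \left(-73\right)\right)}{4} = \frac{7 \left(-38 - 5840\right)}{4} = \frac{7}{4} \left(-5878\right) = - \frac{20573}{2} \approx -10287.0$)
$Y + R{\left(-164 \right)} = - \frac{20573}{2} + 125 = - \frac{20323}{2}$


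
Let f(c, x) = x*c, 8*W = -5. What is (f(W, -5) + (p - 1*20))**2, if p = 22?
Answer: 1681/64 ≈ 26.266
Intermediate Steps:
W = -5/8 (W = (1/8)*(-5) = -5/8 ≈ -0.62500)
f(c, x) = c*x
(f(W, -5) + (p - 1*20))**2 = (-5/8*(-5) + (22 - 1*20))**2 = (25/8 + (22 - 20))**2 = (25/8 + 2)**2 = (41/8)**2 = 1681/64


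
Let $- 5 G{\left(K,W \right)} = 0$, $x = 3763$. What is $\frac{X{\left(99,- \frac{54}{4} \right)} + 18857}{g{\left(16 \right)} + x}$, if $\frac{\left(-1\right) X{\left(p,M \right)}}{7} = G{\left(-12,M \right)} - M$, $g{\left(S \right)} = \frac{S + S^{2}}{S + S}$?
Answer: $\frac{1975}{397} \approx 4.9748$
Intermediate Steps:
$G{\left(K,W \right)} = 0$ ($G{\left(K,W \right)} = \left(- \frac{1}{5}\right) 0 = 0$)
$g{\left(S \right)} = \frac{S + S^{2}}{2 S}$
$X{\left(p,M \right)} = 7 M$ ($X{\left(p,M \right)} = - 7 \left(0 - M\right) = - 7 \left(- M\right) = 7 M$)
$\frac{X{\left(99,- \frac{54}{4} \right)} + 18857}{g{\left(16 \right)} + x} = \frac{7 \left(- \frac{54}{4}\right) + 18857}{\left(\frac{1}{2} + \frac{1}{2} \cdot 16\right) + 3763} = \frac{7 \left(\left(-54\right) \frac{1}{4}\right) + 18857}{\left(\frac{1}{2} + 8\right) + 3763} = \frac{7 \left(- \frac{27}{2}\right) + 18857}{\frac{17}{2} + 3763} = \frac{- \frac{189}{2} + 18857}{\frac{7543}{2}} = \frac{37525}{2} \cdot \frac{2}{7543} = \frac{1975}{397}$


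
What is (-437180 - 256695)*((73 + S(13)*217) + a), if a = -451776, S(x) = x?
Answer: 311467997750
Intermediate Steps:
(-437180 - 256695)*((73 + S(13)*217) + a) = (-437180 - 256695)*((73 + 13*217) - 451776) = -693875*((73 + 2821) - 451776) = -693875*(2894 - 451776) = -693875*(-448882) = 311467997750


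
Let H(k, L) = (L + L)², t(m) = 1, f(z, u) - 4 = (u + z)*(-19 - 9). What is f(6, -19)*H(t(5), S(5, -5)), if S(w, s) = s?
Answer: 36800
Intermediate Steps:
f(z, u) = 4 - 28*u - 28*z (f(z, u) = 4 + (u + z)*(-19 - 9) = 4 + (u + z)*(-28) = 4 + (-28*u - 28*z) = 4 - 28*u - 28*z)
H(k, L) = 4*L² (H(k, L) = (2*L)² = 4*L²)
f(6, -19)*H(t(5), S(5, -5)) = (4 - 28*(-19) - 28*6)*(4*(-5)²) = (4 + 532 - 168)*(4*25) = 368*100 = 36800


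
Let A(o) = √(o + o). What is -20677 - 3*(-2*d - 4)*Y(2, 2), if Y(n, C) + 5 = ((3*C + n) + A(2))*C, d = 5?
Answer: -20047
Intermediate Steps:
A(o) = √2*√o (A(o) = √(2*o) = √2*√o)
Y(n, C) = -5 + C*(2 + n + 3*C) (Y(n, C) = -5 + ((3*C + n) + √2*√2)*C = -5 + ((n + 3*C) + 2)*C = -5 + (2 + n + 3*C)*C = -5 + C*(2 + n + 3*C))
-20677 - 3*(-2*d - 4)*Y(2, 2) = -20677 - 3*(-2*5 - 4)*(-5 + 2*2 + 3*2² + 2*2) = -20677 - 3*(-10 - 4)*(-5 + 4 + 3*4 + 4) = -20677 - 3*(-14)*(-5 + 4 + 12 + 4) = -20677 - (-42)*15 = -20677 - 1*(-630) = -20677 + 630 = -20047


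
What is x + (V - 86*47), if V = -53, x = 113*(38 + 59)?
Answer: 6866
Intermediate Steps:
x = 10961 (x = 113*97 = 10961)
x + (V - 86*47) = 10961 + (-53 - 86*47) = 10961 + (-53 - 4042) = 10961 - 4095 = 6866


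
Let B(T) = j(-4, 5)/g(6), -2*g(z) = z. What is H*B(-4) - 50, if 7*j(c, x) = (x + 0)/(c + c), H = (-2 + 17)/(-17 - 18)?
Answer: -19605/392 ≈ -50.013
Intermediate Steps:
H = -3/7 (H = 15/(-35) = 15*(-1/35) = -3/7 ≈ -0.42857)
j(c, x) = x/(14*c) (j(c, x) = ((x + 0)/(c + c))/7 = (x/((2*c)))/7 = (x*(1/(2*c)))/7 = (x/(2*c))/7 = x/(14*c))
g(z) = -z/2
B(T) = 5/168 (B(T) = ((1/14)*5/(-4))/((-1/2*6)) = ((1/14)*5*(-1/4))/(-3) = -5/56*(-1/3) = 5/168)
H*B(-4) - 50 = -3/7*5/168 - 50 = -5/392 - 50 = -19605/392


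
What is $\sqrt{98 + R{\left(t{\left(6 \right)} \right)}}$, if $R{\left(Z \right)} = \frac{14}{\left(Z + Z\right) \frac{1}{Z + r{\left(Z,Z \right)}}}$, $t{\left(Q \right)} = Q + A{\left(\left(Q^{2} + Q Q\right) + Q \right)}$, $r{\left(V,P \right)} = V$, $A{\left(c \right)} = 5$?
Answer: $4 \sqrt{7} \approx 10.583$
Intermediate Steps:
$t{\left(Q \right)} = 5 + Q$ ($t{\left(Q \right)} = Q + 5 = 5 + Q$)
$R{\left(Z \right)} = 14$ ($R{\left(Z \right)} = \frac{14}{\left(Z + Z\right) \frac{1}{Z + Z}} = \frac{14}{2 Z \frac{1}{2 Z}} = \frac{14}{1} = 14 \cdot 1 = 14$)
$\sqrt{98 + R{\left(t{\left(6 \right)} \right)}} = \sqrt{98 + 14} = \sqrt{112} = 4 \sqrt{7}$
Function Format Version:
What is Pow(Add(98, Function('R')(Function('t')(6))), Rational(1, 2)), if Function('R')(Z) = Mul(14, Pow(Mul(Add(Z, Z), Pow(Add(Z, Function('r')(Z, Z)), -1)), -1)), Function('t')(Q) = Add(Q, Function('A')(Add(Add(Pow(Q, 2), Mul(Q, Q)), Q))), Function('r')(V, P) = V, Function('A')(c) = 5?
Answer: Mul(4, Pow(7, Rational(1, 2))) ≈ 10.583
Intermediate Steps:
Function('t')(Q) = Add(5, Q) (Function('t')(Q) = Add(Q, 5) = Add(5, Q))
Function('R')(Z) = 14 (Function('R')(Z) = Mul(14, Pow(Mul(Add(Z, Z), Pow(Add(Z, Z), -1)), -1)) = Mul(14, Pow(Mul(Mul(2, Z), Pow(Mul(2, Z), -1)), -1)) = Mul(14, Pow(Mul(Mul(2, Z), Mul(Rational(1, 2), Pow(Z, -1))), -1)) = Mul(14, Pow(1, -1)) = Mul(14, 1) = 14)
Pow(Add(98, Function('R')(Function('t')(6))), Rational(1, 2)) = Pow(Add(98, 14), Rational(1, 2)) = Pow(112, Rational(1, 2)) = Mul(4, Pow(7, Rational(1, 2)))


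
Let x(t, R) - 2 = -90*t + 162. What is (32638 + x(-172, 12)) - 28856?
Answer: 19426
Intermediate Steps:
x(t, R) = 164 - 90*t (x(t, R) = 2 + (-90*t + 162) = 2 + (162 - 90*t) = 164 - 90*t)
(32638 + x(-172, 12)) - 28856 = (32638 + (164 - 90*(-172))) - 28856 = (32638 + (164 + 15480)) - 28856 = (32638 + 15644) - 28856 = 48282 - 28856 = 19426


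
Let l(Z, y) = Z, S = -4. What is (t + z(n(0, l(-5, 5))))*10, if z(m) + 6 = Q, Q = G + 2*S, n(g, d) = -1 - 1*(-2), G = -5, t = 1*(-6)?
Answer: -250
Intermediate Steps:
t = -6
n(g, d) = 1 (n(g, d) = -1 + 2 = 1)
Q = -13 (Q = -5 + 2*(-4) = -5 - 8 = -13)
z(m) = -19 (z(m) = -6 - 13 = -19)
(t + z(n(0, l(-5, 5))))*10 = (-6 - 19)*10 = -25*10 = -250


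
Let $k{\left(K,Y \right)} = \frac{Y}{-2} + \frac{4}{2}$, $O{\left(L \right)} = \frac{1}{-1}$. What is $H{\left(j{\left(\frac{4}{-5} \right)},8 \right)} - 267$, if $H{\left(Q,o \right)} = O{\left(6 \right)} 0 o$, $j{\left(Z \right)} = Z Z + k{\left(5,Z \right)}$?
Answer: $-267$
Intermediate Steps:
$O{\left(L \right)} = -1$
$k{\left(K,Y \right)} = 2 - \frac{Y}{2}$ ($k{\left(K,Y \right)} = Y \left(- \frac{1}{2}\right) + 4 \cdot \frac{1}{2} = - \frac{Y}{2} + 2 = 2 - \frac{Y}{2}$)
$j{\left(Z \right)} = 2 + Z^{2} - \frac{Z}{2}$ ($j{\left(Z \right)} = Z Z - \left(-2 + \frac{Z}{2}\right) = Z^{2} - \left(-2 + \frac{Z}{2}\right) = 2 + Z^{2} - \frac{Z}{2}$)
$H{\left(Q,o \right)} = 0$ ($H{\left(Q,o \right)} = - 0 o = \left(-1\right) 0 = 0$)
$H{\left(j{\left(\frac{4}{-5} \right)},8 \right)} - 267 = 0 - 267 = -267$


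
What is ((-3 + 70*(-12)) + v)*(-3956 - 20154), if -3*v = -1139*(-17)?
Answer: 527816120/3 ≈ 1.7594e+8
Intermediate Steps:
v = -19363/3 (v = -(-1139)*(-17)/3 = -⅓*19363 = -19363/3 ≈ -6454.3)
((-3 + 70*(-12)) + v)*(-3956 - 20154) = ((-3 + 70*(-12)) - 19363/3)*(-3956 - 20154) = ((-3 - 840) - 19363/3)*(-24110) = (-843 - 19363/3)*(-24110) = -21892/3*(-24110) = 527816120/3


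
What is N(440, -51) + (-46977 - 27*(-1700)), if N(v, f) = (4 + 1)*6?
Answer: -1047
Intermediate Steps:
N(v, f) = 30 (N(v, f) = 5*6 = 30)
N(440, -51) + (-46977 - 27*(-1700)) = 30 + (-46977 - 27*(-1700)) = 30 + (-46977 + 45900) = 30 - 1077 = -1047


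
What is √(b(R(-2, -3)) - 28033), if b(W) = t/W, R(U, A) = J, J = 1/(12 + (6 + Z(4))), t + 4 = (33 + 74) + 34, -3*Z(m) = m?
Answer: I*√231747/3 ≈ 160.47*I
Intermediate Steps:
Z(m) = -m/3
t = 137 (t = -4 + ((33 + 74) + 34) = -4 + (107 + 34) = -4 + 141 = 137)
J = 3/50 (J = 1/(12 + (6 - ⅓*4)) = 1/(12 + (6 - 4/3)) = 1/(12 + 14/3) = 1/(50/3) = 3/50 ≈ 0.060000)
R(U, A) = 3/50
b(W) = 137/W
√(b(R(-2, -3)) - 28033) = √(137/(3/50) - 28033) = √(137*(50/3) - 28033) = √(6850/3 - 28033) = √(-77249/3) = I*√231747/3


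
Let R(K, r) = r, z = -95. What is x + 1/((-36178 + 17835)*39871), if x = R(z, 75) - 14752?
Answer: -10734079032782/731353753 ≈ -14677.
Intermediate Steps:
x = -14677 (x = 75 - 14752 = -14677)
x + 1/((-36178 + 17835)*39871) = -14677 + 1/((-36178 + 17835)*39871) = -14677 + (1/39871)/(-18343) = -14677 - 1/18343*1/39871 = -14677 - 1/731353753 = -10734079032782/731353753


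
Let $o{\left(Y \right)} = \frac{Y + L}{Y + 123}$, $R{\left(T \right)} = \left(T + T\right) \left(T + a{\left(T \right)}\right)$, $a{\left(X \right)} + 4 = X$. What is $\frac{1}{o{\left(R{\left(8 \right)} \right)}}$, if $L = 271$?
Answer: $\frac{315}{463} \approx 0.68035$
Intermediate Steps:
$a{\left(X \right)} = -4 + X$
$R{\left(T \right)} = 2 T \left(-4 + 2 T\right)$ ($R{\left(T \right)} = \left(T + T\right) \left(T + \left(-4 + T\right)\right) = 2 T \left(-4 + 2 T\right)$)
$o{\left(Y \right)} = \frac{271 + Y}{123 + Y}$ ($o{\left(Y \right)} = \frac{Y + 271}{Y + 123} = \frac{271 + Y}{123 + Y}$)
$\frac{1}{o{\left(R{\left(8 \right)} \right)}} = \frac{1}{\frac{1}{123 + 4 \cdot 8 \left(-2 + 8\right)} \left(271 + 4 \cdot 8 \left(-2 + 8\right)\right)} = \frac{1}{\frac{1}{123 + 4 \cdot 8 \cdot 6} \left(271 + 4 \cdot 8 \cdot 6\right)} = \frac{1}{\frac{1}{123 + 192} \left(271 + 192\right)} = \frac{1}{\frac{1}{315} \cdot 463} = \frac{1}{\frac{463}{315}} = \frac{315}{463}$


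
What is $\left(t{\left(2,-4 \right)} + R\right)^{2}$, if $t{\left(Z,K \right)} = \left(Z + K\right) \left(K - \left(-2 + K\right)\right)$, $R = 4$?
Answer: $0$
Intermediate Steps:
$t{\left(Z,K \right)} = 2 K + 2 Z$ ($t{\left(Z,K \right)} = \left(K + Z\right) \left(K - \left(-2 + K\right)\right) = \left(K + Z\right) 2 = 2 K + 2 Z$)
$\left(t{\left(2,-4 \right)} + R\right)^{2} = \left(\left(2 \left(-4\right) + 2 \cdot 2\right) + 4\right)^{2} = \left(\left(-8 + 4\right) + 4\right)^{2} = \left(-4 + 4\right)^{2} = 0^{2} = 0$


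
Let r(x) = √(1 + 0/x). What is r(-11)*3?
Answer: 3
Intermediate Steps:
r(x) = 1 (r(x) = √(1 + 0) = √1 = 1)
r(-11)*3 = 1*3 = 3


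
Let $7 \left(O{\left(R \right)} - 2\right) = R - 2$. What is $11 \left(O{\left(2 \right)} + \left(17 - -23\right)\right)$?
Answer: $462$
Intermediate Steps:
$O{\left(R \right)} = \frac{12}{7} + \frac{R}{7}$ ($O{\left(R \right)} = 2 + \frac{R - 2}{7} = 2 + \frac{-2 + R}{7} = 2 + \left(- \frac{2}{7} + \frac{R}{7}\right) = \frac{12}{7} + \frac{R}{7}$)
$11 \left(O{\left(2 \right)} + \left(17 - -23\right)\right) = 11 \left(\left(\frac{12}{7} + \frac{1}{7} \cdot 2\right) + \left(17 - -23\right)\right) = 11 \left(\left(\frac{12}{7} + \frac{2}{7}\right) + \left(17 + 23\right)\right) = 11 \left(2 + 40\right) = 11 \cdot 42 = 462$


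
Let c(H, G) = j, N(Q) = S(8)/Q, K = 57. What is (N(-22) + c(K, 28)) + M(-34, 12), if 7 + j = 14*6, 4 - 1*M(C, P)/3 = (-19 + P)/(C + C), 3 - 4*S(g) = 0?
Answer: 132631/1496 ≈ 88.657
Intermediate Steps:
S(g) = ¾ (S(g) = ¾ - ¼*0 = ¾ + 0 = ¾)
N(Q) = 3/(4*Q)
M(C, P) = 12 - 3*(-19 + P)/(2*C) (M(C, P) = 12 - 3*(-19 + P)/(C + C) = 12 - 3*(-19 + P)/(2*C))
j = 77 (j = -7 + 14*6 = -7 + 84 = 77)
c(H, G) = 77
(N(-22) + c(K, 28)) + M(-34, 12) = ((¾)/(-22) + 77) + (3/2)*(19 - 1*12 + 8*(-34))/(-34) = ((¾)*(-1/22) + 77) + (3/2)*(-1/34)*(19 - 12 - 272) = (-3/88 + 77) + (3/2)*(-1/34)*(-265) = 6773/88 + 795/68 = 132631/1496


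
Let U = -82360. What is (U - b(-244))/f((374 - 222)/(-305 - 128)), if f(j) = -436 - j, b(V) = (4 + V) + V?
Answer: 8863077/47159 ≈ 187.94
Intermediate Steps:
b(V) = 4 + 2*V
(U - b(-244))/f((374 - 222)/(-305 - 128)) = (-82360 - (4 + 2*(-244)))/(-436 - (374 - 222)/(-305 - 128)) = (-82360 - (4 - 488))/(-436 - 152/(-433)) = (-82360 - 1*(-484))/(-436 - 152*(-1)/433) = (-82360 + 484)/(-436 - 1*(-152/433)) = -81876/(-436 + 152/433) = -81876/(-188636/433) = -81876*(-433/188636) = 8863077/47159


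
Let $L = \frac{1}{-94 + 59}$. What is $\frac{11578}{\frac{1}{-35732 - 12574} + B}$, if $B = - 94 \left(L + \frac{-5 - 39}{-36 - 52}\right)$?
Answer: $- \frac{19575040380}{74922641} \approx -261.27$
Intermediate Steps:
$L = - \frac{1}{35}$ ($L = \frac{1}{-35} = - \frac{1}{35} \approx -0.028571$)
$B = - \frac{1551}{35}$ ($B = - 94 \left(- \frac{1}{35} + \frac{-5 - 39}{-36 - 52}\right) = - 94 \left(- \frac{1}{35} - \frac{44}{-88}\right) = - 94 \left(- \frac{1}{35} - - \frac{1}{2}\right) = - 94 \left(- \frac{1}{35} + \frac{1}{2}\right) = \left(-94\right) \frac{33}{70} = - \frac{1551}{35} \approx -44.314$)
$\frac{11578}{\frac{1}{-35732 - 12574} + B} = \frac{11578}{\frac{1}{-35732 - 12574} - \frac{1551}{35}} = \frac{11578}{\frac{1}{-48306} - \frac{1551}{35}} = \frac{11578}{- \frac{1}{48306} - \frac{1551}{35}} = \frac{11578}{- \frac{74922641}{1690710}} = 11578 \left(- \frac{1690710}{74922641}\right) = - \frac{19575040380}{74922641}$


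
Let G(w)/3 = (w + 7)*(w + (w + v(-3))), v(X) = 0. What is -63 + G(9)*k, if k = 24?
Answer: 20673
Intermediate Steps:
G(w) = 6*w*(7 + w) (G(w) = 3*((w + 7)*(w + (w + 0))) = 3*((7 + w)*(w + w)) = 3*((7 + w)*(2*w)) = 3*(2*w*(7 + w)) = 6*w*(7 + w))
-63 + G(9)*k = -63 + (6*9*(7 + 9))*24 = -63 + (6*9*16)*24 = -63 + 864*24 = -63 + 20736 = 20673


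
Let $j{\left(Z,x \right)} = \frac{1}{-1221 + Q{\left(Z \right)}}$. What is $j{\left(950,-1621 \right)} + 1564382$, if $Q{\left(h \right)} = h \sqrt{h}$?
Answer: $\frac{1338929772425959}{855884159} + \frac{4750 \sqrt{38}}{855884159} \approx 1.5644 \cdot 10^{6}$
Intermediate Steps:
$Q{\left(h \right)} = h^{\frac{3}{2}}$
$j{\left(Z,x \right)} = \frac{1}{-1221 + Z^{\frac{3}{2}}}$
$j{\left(950,-1621 \right)} + 1564382 = \frac{1}{-1221 + 950^{\frac{3}{2}}} + 1564382 = \frac{1}{-1221 + 4750 \sqrt{38}} + 1564382 = 1564382 + \frac{1}{-1221 + 4750 \sqrt{38}}$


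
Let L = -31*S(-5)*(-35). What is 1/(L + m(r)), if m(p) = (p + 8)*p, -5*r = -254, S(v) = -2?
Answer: 25/20426 ≈ 0.0012239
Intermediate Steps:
r = 254/5 (r = -⅕*(-254) = 254/5 ≈ 50.800)
m(p) = p*(8 + p) (m(p) = (8 + p)*p = p*(8 + p))
L = -2170 (L = -31*(-2)*(-35) = 62*(-35) = -2170)
1/(L + m(r)) = 1/(-2170 + 254*(8 + 254/5)/5) = 1/(-2170 + (254/5)*(294/5)) = 1/(-2170 + 74676/25) = 1/(20426/25) = 25/20426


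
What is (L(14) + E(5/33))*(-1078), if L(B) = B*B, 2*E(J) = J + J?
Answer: -634354/3 ≈ -2.1145e+5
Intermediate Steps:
E(J) = J (E(J) = (J + J)/2 = (2*J)/2 = J)
L(B) = B**2
(L(14) + E(5/33))*(-1078) = (14**2 + 5/33)*(-1078) = (196 + 5*(1/33))*(-1078) = (196 + 5/33)*(-1078) = (6473/33)*(-1078) = -634354/3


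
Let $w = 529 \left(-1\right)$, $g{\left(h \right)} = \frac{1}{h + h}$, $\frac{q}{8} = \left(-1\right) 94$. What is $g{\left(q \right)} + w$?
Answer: $- \frac{795617}{1504} \approx -529.0$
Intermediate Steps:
$q = -752$ ($q = 8 \left(\left(-1\right) 94\right) = 8 \left(-94\right) = -752$)
$g{\left(h \right)} = \frac{1}{2 h}$
$w = -529$
$g{\left(q \right)} + w = \frac{1}{2 \left(-752\right)} - 529 = \frac{1}{2} \left(- \frac{1}{752}\right) - 529 = - \frac{1}{1504} - 529 = - \frac{795617}{1504}$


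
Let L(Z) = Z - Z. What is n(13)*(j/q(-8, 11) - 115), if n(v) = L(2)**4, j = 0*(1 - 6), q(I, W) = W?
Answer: 0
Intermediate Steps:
L(Z) = 0
j = 0 (j = 0*(-5) = 0)
n(v) = 0 (n(v) = 0**4 = 0)
n(13)*(j/q(-8, 11) - 115) = 0*(0/11 - 115) = 0*(0*(1/11) - 115) = 0*(0 - 115) = 0*(-115) = 0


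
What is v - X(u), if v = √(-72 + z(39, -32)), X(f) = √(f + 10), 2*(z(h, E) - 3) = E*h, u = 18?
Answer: -2*√7 + 3*I*√77 ≈ -5.2915 + 26.325*I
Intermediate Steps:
z(h, E) = 3 + E*h/2 (z(h, E) = 3 + (E*h)/2 = 3 + E*h/2)
X(f) = √(10 + f)
v = 3*I*√77 (v = √(-72 + (3 + (½)*(-32)*39)) = √(-72 + (3 - 624)) = √(-72 - 621) = √(-693) = 3*I*√77 ≈ 26.325*I)
v - X(u) = 3*I*√77 - √(10 + 18) = 3*I*√77 - √28 = 3*I*√77 - 2*√7 = -2*√7 + 3*I*√77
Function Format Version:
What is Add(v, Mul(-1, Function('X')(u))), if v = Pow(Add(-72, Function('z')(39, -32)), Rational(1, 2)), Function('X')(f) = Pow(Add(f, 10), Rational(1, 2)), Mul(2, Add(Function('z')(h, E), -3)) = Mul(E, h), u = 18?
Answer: Add(Mul(-2, Pow(7, Rational(1, 2))), Mul(3, I, Pow(77, Rational(1, 2)))) ≈ Add(-5.2915, Mul(26.325, I))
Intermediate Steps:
Function('z')(h, E) = Add(3, Mul(Rational(1, 2), E, h)) (Function('z')(h, E) = Add(3, Mul(Rational(1, 2), Mul(E, h))) = Add(3, Mul(Rational(1, 2), E, h)))
Function('X')(f) = Pow(Add(10, f), Rational(1, 2))
v = Mul(3, I, Pow(77, Rational(1, 2))) (v = Pow(Add(-72, Add(3, Mul(Rational(1, 2), -32, 39))), Rational(1, 2)) = Pow(Add(-72, Add(3, -624)), Rational(1, 2)) = Pow(Add(-72, -621), Rational(1, 2)) = Pow(-693, Rational(1, 2)) = Mul(3, I, Pow(77, Rational(1, 2))) ≈ Mul(26.325, I))
Add(v, Mul(-1, Function('X')(u))) = Add(Mul(3, I, Pow(77, Rational(1, 2))), Mul(-1, Pow(Add(10, 18), Rational(1, 2)))) = Add(Mul(3, I, Pow(77, Rational(1, 2))), Mul(-1, Pow(28, Rational(1, 2)))) = Add(Mul(3, I, Pow(77, Rational(1, 2))), Mul(-1, Mul(2, Pow(7, Rational(1, 2))))) = Add(Mul(3, I, Pow(77, Rational(1, 2))), Mul(-2, Pow(7, Rational(1, 2)))) = Add(Mul(-2, Pow(7, Rational(1, 2))), Mul(3, I, Pow(77, Rational(1, 2))))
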